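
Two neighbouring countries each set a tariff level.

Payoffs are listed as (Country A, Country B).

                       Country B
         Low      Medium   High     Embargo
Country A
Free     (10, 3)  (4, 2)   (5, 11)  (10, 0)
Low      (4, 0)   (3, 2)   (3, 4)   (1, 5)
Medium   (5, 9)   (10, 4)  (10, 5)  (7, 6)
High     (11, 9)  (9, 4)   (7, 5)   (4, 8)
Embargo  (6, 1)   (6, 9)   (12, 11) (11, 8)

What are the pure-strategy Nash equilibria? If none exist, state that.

Mark each player's best response to every combination of opponents' strategies; a profile where every player is best-responding is a pure Nash equilibrium.
Country A against Low: payoffs 10, 4, 5, 11, 6 → best response High.
Country A against Medium: payoffs 4, 3, 10, 9, 6 → best response Medium.
Country A against High: payoffs 5, 3, 10, 7, 12 → best response Embargo.
Country A against Embargo: payoffs 10, 1, 7, 4, 11 → best response Embargo.
Country B against Free: payoffs 3, 2, 11, 0 → best response High.
Country B against Low: payoffs 0, 2, 4, 5 → best response Embargo.
Country B against Medium: payoffs 9, 4, 5, 6 → best response Low.
Country B against High: payoffs 9, 4, 5, 8 → best response Low.
Country B against Embargo: payoffs 1, 9, 11, 8 → best response High.
Mutual best responses: (High, Low); (Embargo, High).

(High, Low) and (Embargo, High)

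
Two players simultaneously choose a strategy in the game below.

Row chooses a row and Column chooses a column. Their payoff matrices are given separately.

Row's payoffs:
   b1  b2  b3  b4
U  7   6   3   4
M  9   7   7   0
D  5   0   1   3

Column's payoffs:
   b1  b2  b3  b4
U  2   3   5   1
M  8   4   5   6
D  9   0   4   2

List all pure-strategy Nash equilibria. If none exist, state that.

Row against b1: payoffs 7, 9, 5 → best response M.
Row against b2: payoffs 6, 7, 0 → best response M.
Row against b3: payoffs 3, 7, 1 → best response M.
Row against b4: payoffs 4, 0, 3 → best response U.
Column against U: payoffs 2, 3, 5, 1 → best response b3.
Column against M: payoffs 8, 4, 5, 6 → best response b1.
Column against D: payoffs 9, 0, 4, 2 → best response b1.
Mutual best responses: (M, b1).

(M, b1)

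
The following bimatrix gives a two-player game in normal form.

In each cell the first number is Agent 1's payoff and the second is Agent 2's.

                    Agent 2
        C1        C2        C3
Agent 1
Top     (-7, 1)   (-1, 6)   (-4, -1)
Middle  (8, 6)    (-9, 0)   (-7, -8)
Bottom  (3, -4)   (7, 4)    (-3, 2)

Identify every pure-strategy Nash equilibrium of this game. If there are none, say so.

The pure Nash equilibria are (Middle, C1); (Bottom, C2).

Agent 1 against C1: payoffs -7, 8, 3 → best response Middle.
Agent 1 against C2: payoffs -1, -9, 7 → best response Bottom.
Agent 1 against C3: payoffs -4, -7, -3 → best response Bottom.
Agent 2 against Top: payoffs 1, 6, -1 → best response C2.
Agent 2 against Middle: payoffs 6, 0, -8 → best response C1.
Agent 2 against Bottom: payoffs -4, 4, 2 → best response C2.
Mutual best responses: (Middle, C1); (Bottom, C2).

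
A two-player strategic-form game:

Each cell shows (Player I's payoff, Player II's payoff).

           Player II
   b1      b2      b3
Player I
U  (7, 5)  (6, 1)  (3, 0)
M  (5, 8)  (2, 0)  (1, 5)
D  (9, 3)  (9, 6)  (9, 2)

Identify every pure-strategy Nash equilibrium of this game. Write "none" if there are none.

Player I against b1: payoffs 7, 5, 9 → best response D.
Player I against b2: payoffs 6, 2, 9 → best response D.
Player I against b3: payoffs 3, 1, 9 → best response D.
Player II against U: payoffs 5, 1, 0 → best response b1.
Player II against M: payoffs 8, 0, 5 → best response b1.
Player II against D: payoffs 3, 6, 2 → best response b2.
Mutual best responses: (D, b2).

The unique pure-strategy Nash equilibrium is (D, b2).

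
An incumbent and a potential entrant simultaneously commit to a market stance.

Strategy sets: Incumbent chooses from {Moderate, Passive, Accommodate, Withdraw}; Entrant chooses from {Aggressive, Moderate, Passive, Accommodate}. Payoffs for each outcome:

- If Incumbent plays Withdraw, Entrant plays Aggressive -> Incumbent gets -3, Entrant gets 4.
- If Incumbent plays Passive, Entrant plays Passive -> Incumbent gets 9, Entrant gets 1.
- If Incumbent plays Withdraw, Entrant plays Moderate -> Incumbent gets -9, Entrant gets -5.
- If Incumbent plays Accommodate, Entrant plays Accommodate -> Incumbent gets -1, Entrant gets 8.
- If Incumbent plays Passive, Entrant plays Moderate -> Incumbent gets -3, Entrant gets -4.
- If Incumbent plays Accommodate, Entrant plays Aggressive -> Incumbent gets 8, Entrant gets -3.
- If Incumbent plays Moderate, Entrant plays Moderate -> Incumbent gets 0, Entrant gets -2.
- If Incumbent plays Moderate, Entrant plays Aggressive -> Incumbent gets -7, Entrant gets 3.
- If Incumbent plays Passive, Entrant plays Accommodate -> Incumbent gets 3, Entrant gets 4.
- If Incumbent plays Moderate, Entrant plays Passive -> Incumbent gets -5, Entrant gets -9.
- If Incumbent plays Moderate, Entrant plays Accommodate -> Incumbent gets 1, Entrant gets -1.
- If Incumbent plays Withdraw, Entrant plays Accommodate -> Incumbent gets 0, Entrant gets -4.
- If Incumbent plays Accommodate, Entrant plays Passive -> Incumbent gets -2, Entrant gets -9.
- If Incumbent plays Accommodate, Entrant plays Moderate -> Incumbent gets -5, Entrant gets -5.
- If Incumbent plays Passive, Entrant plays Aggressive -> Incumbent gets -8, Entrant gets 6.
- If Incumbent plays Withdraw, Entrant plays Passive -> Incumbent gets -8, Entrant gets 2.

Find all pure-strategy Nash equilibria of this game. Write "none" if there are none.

No pure-strategy Nash equilibrium.

(Moderate, Aggressive): Incumbent can switch to Accommodate (-7 → 8). Not NE.
(Moderate, Moderate): Entrant can switch to Aggressive (-2 → 3). Not NE.
(Moderate, Passive): Incumbent can switch to Passive (-5 → 9). Not NE.
(Moderate, Accommodate): Incumbent can switch to Passive (1 → 3). Not NE.
(Passive, Aggressive): Incumbent can switch to Moderate (-8 → -7). Not NE.
(Passive, Moderate): Incumbent can switch to Moderate (-3 → 0). Not NE.
(The remaining 10 profiles each have a profitable deviation by the same check.)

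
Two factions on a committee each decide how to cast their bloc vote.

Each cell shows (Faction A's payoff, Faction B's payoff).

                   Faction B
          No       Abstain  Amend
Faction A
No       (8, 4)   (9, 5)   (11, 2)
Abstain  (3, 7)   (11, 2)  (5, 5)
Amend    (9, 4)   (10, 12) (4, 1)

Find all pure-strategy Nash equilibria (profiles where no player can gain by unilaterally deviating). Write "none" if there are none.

This game has no pure Nash equilibrium.

Faction A against No: payoffs 8, 3, 9 → best response Amend.
Faction A against Abstain: payoffs 9, 11, 10 → best response Abstain.
Faction A against Amend: payoffs 11, 5, 4 → best response No.
Faction B against No: payoffs 4, 5, 2 → best response Abstain.
Faction B against Abstain: payoffs 7, 2, 5 → best response No.
Faction B against Amend: payoffs 4, 12, 1 → best response Abstain.
No profile is a mutual best response for all players.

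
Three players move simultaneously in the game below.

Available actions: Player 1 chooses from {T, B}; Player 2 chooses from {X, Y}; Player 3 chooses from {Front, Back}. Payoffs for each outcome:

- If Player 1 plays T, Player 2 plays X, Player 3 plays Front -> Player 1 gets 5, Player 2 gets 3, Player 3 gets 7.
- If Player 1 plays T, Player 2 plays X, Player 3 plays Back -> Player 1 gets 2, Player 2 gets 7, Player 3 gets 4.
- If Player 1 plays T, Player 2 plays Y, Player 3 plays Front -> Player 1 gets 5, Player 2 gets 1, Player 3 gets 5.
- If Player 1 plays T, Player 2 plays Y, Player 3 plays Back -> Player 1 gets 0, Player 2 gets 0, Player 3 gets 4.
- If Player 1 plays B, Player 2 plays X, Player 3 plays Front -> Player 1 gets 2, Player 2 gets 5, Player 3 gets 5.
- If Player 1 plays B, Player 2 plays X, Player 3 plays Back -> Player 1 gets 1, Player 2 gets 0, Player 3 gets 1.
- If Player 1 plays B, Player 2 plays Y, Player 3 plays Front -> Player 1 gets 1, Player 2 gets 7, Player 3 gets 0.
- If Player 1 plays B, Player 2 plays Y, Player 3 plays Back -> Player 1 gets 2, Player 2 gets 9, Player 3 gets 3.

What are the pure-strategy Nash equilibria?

(T, X, Front): Player 1 gets 5, best alternative 2; Player 2 gets 3, best alternative 1; Player 3 gets 7, best alternative 4. No profitable deviation — NE.
(T, X, Back): Player 3 can switch to Front (4 → 7). Not NE.
(T, Y, Front): Player 2 can switch to X (1 → 3). Not NE.
(T, Y, Back): Player 1 can switch to B (0 → 2). Not NE.
(B, X, Front): Player 1 can switch to T (2 → 5). Not NE.
(B, X, Back): Player 1 can switch to T (1 → 2). Not NE.
(B, Y, Front): Player 1 can switch to T (1 → 5). Not NE.
(B, Y, Back): Player 1 gets 2, best alternative 0; Player 2 gets 9, best alternative 0; Player 3 gets 3, best alternative 0. No profitable deviation — NE.

(T, X, Front); (B, Y, Back)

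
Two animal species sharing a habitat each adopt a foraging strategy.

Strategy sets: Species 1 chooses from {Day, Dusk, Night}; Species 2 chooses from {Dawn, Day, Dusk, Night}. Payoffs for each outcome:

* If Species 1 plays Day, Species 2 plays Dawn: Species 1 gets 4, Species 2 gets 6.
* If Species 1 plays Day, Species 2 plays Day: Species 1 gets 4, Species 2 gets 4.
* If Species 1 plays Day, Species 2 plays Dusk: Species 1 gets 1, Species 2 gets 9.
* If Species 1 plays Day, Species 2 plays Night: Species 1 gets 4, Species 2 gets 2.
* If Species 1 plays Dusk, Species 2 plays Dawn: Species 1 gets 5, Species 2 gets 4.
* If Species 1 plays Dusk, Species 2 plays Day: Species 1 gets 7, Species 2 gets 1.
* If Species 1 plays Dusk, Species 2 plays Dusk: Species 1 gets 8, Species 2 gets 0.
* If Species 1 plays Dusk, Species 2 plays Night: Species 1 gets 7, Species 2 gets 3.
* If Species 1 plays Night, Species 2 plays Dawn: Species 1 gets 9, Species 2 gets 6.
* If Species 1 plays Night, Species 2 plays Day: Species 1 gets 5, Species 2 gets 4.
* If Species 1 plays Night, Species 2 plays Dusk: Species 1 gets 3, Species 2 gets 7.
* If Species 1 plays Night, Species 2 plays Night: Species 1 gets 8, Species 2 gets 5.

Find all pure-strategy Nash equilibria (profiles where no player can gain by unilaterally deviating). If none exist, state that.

This game has no pure Nash equilibrium.

For each strategy profile, look for a profitable unilateral deviation.
(Day, Dawn): Species 1 can switch to Dusk (4 → 5). Not NE.
(Day, Day): Species 1 can switch to Dusk (4 → 7). Not NE.
(Day, Dusk): Species 1 can switch to Dusk (1 → 8). Not NE.
(Day, Night): Species 1 can switch to Dusk (4 → 7). Not NE.
(Dusk, Dawn): Species 1 can switch to Night (5 → 9). Not NE.
(Dusk, Day): Species 2 can switch to Dawn (1 → 4). Not NE.
(Dusk, Dusk): Species 2 can switch to Dawn (0 → 4). Not NE.
(Dusk, Night): Species 1 can switch to Night (7 → 8). Not NE.
(Night, Dawn): Species 2 can switch to Dusk (6 → 7). Not NE.
(Night, Day): Species 1 can switch to Dusk (5 → 7). Not NE.
(Night, Dusk): Species 1 can switch to Dusk (3 → 8). Not NE.
(Night, Night): Species 2 can switch to Dawn (5 → 6). Not NE.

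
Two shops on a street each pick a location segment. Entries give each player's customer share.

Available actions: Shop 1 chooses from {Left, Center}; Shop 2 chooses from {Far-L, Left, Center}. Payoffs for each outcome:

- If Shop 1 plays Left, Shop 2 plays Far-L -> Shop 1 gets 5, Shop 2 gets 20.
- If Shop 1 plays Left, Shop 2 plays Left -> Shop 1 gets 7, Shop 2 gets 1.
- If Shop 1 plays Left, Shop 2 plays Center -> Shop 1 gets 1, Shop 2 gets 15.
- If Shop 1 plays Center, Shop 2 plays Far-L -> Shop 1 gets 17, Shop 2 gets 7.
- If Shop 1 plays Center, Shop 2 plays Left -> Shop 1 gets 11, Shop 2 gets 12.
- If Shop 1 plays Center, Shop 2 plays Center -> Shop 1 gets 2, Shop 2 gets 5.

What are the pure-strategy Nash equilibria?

Pure NE: (Center, Left)

(Left, Far-L): Shop 1 can switch to Center (5 → 17). Not NE.
(Left, Left): Shop 1 can switch to Center (7 → 11). Not NE.
(Left, Center): Shop 1 can switch to Center (1 → 2). Not NE.
(Center, Far-L): Shop 2 can switch to Left (7 → 12). Not NE.
(Center, Left): Shop 1 gets 11, best alternative 7; Shop 2 gets 12, best alternative 7. No profitable deviation — NE.
(Center, Center): Shop 2 can switch to Far-L (5 → 7). Not NE.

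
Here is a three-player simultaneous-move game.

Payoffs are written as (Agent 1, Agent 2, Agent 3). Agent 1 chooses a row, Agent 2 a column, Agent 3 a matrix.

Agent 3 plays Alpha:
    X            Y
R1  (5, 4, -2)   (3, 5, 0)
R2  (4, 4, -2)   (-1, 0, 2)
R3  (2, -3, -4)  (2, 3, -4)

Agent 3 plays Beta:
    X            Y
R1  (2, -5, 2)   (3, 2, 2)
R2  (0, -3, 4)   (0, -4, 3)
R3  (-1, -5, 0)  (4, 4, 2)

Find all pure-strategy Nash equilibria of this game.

Check each profile: it is a Nash equilibrium iff no player can strictly gain by switching unilaterally.
(R1, X, Alpha): Agent 2 can switch to Y (4 → 5). Not NE.
(R1, X, Beta): Agent 2 can switch to Y (-5 → 2). Not NE.
(R1, Y, Alpha): Agent 3 can switch to Beta (0 → 2). Not NE.
(R1, Y, Beta): Agent 1 can switch to R3 (3 → 4). Not NE.
(R2, X, Alpha): Agent 1 can switch to R1 (4 → 5). Not NE.
(R2, X, Beta): Agent 1 can switch to R1 (0 → 2). Not NE.
(R2, Y, Alpha): Agent 1 can switch to R1 (-1 → 3). Not NE.
(R2, Y, Beta): Agent 1 can switch to R1 (0 → 3). Not NE.
(R3, X, Alpha): Agent 1 can switch to R1 (2 → 5). Not NE.
(R3, X, Beta): Agent 1 can switch to R1 (-1 → 2). Not NE.
(R3, Y, Alpha): Agent 1 can switch to R1 (2 → 3). Not NE.
(R3, Y, Beta): Agent 1 gets 4, best alternative 3; Agent 2 gets 4, best alternative -5; Agent 3 gets 2, best alternative -4. No profitable deviation — NE.

Pure NE: (R3, Y, Beta)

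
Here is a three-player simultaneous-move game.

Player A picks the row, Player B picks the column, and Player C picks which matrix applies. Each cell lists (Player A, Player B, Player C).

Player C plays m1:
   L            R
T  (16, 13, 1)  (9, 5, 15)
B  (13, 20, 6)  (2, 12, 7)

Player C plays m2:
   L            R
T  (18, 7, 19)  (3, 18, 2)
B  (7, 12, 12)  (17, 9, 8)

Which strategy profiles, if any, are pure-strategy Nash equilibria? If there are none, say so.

(T, L, m1): Player C can switch to m2 (1 → 19). Not NE.
(T, L, m2): Player B can switch to R (7 → 18). Not NE.
(T, R, m1): Player B can switch to L (5 → 13). Not NE.
(T, R, m2): Player A can switch to B (3 → 17). Not NE.
(B, L, m1): Player A can switch to T (13 → 16). Not NE.
(B, L, m2): Player A can switch to T (7 → 18). Not NE.
(B, R, m1): Player A can switch to T (2 → 9). Not NE.
(B, R, m2): Player B can switch to L (9 → 12). Not NE.

none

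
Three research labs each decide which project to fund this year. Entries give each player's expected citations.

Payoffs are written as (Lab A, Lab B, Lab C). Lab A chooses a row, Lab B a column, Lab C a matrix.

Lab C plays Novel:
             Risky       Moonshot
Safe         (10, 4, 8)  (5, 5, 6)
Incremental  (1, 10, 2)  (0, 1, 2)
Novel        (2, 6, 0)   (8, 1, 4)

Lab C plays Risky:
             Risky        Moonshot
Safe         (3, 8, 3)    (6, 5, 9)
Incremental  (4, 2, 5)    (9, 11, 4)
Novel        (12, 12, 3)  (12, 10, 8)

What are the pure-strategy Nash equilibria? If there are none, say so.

(Novel, Risky, Risky)

Mark each player's best response to every combination of opponents' strategies; a profile where every player is best-responding is a pure Nash equilibrium.
Lab A against (Risky, Novel): payoffs 10, 1, 2 → best response Safe.
Lab A against (Risky, Risky): payoffs 3, 4, 12 → best response Novel.
Lab A against (Moonshot, Novel): payoffs 5, 0, 8 → best response Novel.
Lab A against (Moonshot, Risky): payoffs 6, 9, 12 → best response Novel.
Lab B against (Safe, Novel): payoffs 4, 5 → best response Moonshot.
Lab B against (Safe, Risky): payoffs 8, 5 → best response Risky.
Lab B against (Incremental, Novel): payoffs 10, 1 → best response Risky.
Lab B against (Incremental, Risky): payoffs 2, 11 → best response Moonshot.
Lab B against (Novel, Novel): payoffs 6, 1 → best response Risky.
Lab B against (Novel, Risky): payoffs 12, 10 → best response Risky.
Lab C against (Safe, Risky): payoffs 8, 3 → best response Novel.
Lab C against (Safe, Moonshot): payoffs 6, 9 → best response Risky.
Lab C against (Incremental, Risky): payoffs 2, 5 → best response Risky.
Lab C against (Incremental, Moonshot): payoffs 2, 4 → best response Risky.
Lab C against (Novel, Risky): payoffs 0, 3 → best response Risky.
Lab C against (Novel, Moonshot): payoffs 4, 8 → best response Risky.
Mutual best responses: (Novel, Risky, Risky).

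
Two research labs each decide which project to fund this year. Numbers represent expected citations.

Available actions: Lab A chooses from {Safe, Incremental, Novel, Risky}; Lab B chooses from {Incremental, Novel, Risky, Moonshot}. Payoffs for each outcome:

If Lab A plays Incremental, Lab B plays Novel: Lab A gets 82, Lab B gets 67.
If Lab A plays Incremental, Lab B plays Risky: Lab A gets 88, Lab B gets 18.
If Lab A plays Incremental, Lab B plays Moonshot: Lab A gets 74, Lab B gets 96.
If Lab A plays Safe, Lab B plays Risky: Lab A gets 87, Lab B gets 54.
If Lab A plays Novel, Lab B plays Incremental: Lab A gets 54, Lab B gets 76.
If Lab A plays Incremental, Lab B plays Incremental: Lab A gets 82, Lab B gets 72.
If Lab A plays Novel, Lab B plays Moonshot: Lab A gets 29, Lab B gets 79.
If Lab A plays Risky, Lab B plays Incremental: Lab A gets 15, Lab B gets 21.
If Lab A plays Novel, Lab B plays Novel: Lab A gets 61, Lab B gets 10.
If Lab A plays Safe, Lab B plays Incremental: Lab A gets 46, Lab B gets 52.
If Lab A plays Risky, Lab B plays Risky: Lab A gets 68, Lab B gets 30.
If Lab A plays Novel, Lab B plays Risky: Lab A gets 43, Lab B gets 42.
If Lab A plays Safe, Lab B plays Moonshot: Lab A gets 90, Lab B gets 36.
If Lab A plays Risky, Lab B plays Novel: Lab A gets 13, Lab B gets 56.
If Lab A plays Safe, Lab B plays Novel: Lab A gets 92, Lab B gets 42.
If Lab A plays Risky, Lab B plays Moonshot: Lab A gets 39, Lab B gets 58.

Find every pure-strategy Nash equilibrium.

There is no pure-strategy Nash equilibrium.

Lab A against Incremental: payoffs 46, 82, 54, 15 → best response Incremental.
Lab A against Novel: payoffs 92, 82, 61, 13 → best response Safe.
Lab A against Risky: payoffs 87, 88, 43, 68 → best response Incremental.
Lab A against Moonshot: payoffs 90, 74, 29, 39 → best response Safe.
Lab B against Safe: payoffs 52, 42, 54, 36 → best response Risky.
Lab B against Incremental: payoffs 72, 67, 18, 96 → best response Moonshot.
Lab B against Novel: payoffs 76, 10, 42, 79 → best response Moonshot.
Lab B against Risky: payoffs 21, 56, 30, 58 → best response Moonshot.
No profile is a mutual best response for all players.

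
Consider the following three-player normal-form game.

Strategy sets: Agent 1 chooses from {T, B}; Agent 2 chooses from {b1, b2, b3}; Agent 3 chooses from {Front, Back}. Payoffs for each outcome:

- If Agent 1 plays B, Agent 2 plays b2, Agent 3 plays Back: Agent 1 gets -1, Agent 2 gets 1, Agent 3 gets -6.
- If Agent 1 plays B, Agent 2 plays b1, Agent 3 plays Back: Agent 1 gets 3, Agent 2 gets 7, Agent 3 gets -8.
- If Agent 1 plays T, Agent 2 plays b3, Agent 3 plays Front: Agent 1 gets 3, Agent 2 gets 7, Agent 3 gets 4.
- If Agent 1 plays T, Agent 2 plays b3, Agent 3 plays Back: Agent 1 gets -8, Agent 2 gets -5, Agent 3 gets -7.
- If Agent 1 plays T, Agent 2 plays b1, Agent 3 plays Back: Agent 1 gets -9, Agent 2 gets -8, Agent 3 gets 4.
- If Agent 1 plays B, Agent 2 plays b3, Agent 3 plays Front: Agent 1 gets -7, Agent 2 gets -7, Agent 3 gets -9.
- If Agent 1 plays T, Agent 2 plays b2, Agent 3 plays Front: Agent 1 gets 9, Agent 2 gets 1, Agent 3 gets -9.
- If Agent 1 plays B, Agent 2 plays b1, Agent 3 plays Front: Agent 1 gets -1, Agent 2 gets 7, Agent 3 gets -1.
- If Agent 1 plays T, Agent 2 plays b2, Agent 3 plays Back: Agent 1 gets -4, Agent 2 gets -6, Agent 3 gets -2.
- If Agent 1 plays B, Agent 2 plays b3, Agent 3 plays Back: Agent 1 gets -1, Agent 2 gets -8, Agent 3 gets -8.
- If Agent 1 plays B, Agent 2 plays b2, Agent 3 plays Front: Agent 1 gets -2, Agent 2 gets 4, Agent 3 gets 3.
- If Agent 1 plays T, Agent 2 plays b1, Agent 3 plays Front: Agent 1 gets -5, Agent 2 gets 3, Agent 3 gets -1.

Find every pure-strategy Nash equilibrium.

(T, b1, Front): Agent 1 can switch to B (-5 → -1). Not NE.
(T, b1, Back): Agent 1 can switch to B (-9 → 3). Not NE.
(T, b2, Front): Agent 2 can switch to b1 (1 → 3). Not NE.
(T, b2, Back): Agent 1 can switch to B (-4 → -1). Not NE.
(T, b3, Front): Agent 1 gets 3, best alternative -7; Agent 2 gets 7, best alternative 3; Agent 3 gets 4, best alternative -7. No profitable deviation — NE.
(T, b3, Back): Agent 1 can switch to B (-8 → -1). Not NE.
(B, b1, Front): Agent 1 gets -1, best alternative -5; Agent 2 gets 7, best alternative 4; Agent 3 gets -1, best alternative -8. No profitable deviation — NE.
(B, b1, Back): Agent 3 can switch to Front (-8 → -1). Not NE.
(B, b2, Front): Agent 1 can switch to T (-2 → 9). Not NE.
(B, b2, Back): Agent 2 can switch to b1 (1 → 7). Not NE.
(The remaining 2 profiles each have a profitable deviation by the same check.)

The pure Nash equilibria are (T, b3, Front); (B, b1, Front).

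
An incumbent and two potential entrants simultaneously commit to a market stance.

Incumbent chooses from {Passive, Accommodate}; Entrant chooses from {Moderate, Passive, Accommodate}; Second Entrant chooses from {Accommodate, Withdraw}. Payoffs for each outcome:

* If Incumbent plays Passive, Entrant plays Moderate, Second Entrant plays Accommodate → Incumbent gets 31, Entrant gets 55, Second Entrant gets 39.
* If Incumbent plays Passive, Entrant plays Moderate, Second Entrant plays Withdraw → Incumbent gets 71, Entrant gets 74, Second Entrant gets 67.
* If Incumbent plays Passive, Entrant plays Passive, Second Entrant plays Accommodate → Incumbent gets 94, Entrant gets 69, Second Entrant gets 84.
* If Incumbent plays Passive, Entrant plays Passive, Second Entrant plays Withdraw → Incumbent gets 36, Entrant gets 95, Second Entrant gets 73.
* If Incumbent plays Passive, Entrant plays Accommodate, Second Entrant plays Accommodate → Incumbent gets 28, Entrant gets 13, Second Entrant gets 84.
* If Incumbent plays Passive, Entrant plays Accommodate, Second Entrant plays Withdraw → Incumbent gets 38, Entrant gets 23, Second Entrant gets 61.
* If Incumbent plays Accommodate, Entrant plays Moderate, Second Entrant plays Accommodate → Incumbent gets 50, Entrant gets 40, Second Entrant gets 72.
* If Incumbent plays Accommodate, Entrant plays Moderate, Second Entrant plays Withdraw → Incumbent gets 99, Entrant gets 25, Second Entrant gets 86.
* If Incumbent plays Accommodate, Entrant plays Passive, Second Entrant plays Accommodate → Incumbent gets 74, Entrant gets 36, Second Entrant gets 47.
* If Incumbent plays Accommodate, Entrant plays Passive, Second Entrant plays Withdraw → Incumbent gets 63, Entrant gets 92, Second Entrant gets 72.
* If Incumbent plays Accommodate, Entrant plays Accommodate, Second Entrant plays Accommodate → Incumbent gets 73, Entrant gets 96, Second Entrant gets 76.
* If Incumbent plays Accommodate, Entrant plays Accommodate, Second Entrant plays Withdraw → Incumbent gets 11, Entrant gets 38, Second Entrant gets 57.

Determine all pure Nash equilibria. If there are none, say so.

Mark each player's best response to every combination of opponents' strategies; a profile where every player is best-responding is a pure Nash equilibrium.
Incumbent against (Moderate, Accommodate): payoffs 31, 50 → best response Accommodate.
Incumbent against (Moderate, Withdraw): payoffs 71, 99 → best response Accommodate.
Incumbent against (Passive, Accommodate): payoffs 94, 74 → best response Passive.
Incumbent against (Passive, Withdraw): payoffs 36, 63 → best response Accommodate.
Incumbent against (Accommodate, Accommodate): payoffs 28, 73 → best response Accommodate.
Incumbent against (Accommodate, Withdraw): payoffs 38, 11 → best response Passive.
Entrant against (Passive, Accommodate): payoffs 55, 69, 13 → best response Passive.
Entrant against (Passive, Withdraw): payoffs 74, 95, 23 → best response Passive.
Entrant against (Accommodate, Accommodate): payoffs 40, 36, 96 → best response Accommodate.
Entrant against (Accommodate, Withdraw): payoffs 25, 92, 38 → best response Passive.
Second Entrant against (Passive, Moderate): payoffs 39, 67 → best response Withdraw.
Second Entrant against (Passive, Passive): payoffs 84, 73 → best response Accommodate.
Second Entrant against (Passive, Accommodate): payoffs 84, 61 → best response Accommodate.
Second Entrant against (Accommodate, Moderate): payoffs 72, 86 → best response Withdraw.
Second Entrant against (Accommodate, Passive): payoffs 47, 72 → best response Withdraw.
Second Entrant against (Accommodate, Accommodate): payoffs 76, 57 → best response Accommodate.
Mutual best responses: (Passive, Passive, Accommodate); (Accommodate, Passive, Withdraw); (Accommodate, Accommodate, Accommodate).

The pure Nash equilibria are (Passive, Passive, Accommodate), (Accommodate, Passive, Withdraw), (Accommodate, Accommodate, Accommodate).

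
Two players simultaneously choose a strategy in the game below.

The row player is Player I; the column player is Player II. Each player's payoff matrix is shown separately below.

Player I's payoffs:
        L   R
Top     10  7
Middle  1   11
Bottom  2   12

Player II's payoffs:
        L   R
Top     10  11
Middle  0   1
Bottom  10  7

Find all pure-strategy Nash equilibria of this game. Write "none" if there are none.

This game has no pure Nash equilibrium.

Player I against L: payoffs 10, 1, 2 → best response Top.
Player I against R: payoffs 7, 11, 12 → best response Bottom.
Player II against Top: payoffs 10, 11 → best response R.
Player II against Middle: payoffs 0, 1 → best response R.
Player II against Bottom: payoffs 10, 7 → best response L.
No profile is a mutual best response for all players.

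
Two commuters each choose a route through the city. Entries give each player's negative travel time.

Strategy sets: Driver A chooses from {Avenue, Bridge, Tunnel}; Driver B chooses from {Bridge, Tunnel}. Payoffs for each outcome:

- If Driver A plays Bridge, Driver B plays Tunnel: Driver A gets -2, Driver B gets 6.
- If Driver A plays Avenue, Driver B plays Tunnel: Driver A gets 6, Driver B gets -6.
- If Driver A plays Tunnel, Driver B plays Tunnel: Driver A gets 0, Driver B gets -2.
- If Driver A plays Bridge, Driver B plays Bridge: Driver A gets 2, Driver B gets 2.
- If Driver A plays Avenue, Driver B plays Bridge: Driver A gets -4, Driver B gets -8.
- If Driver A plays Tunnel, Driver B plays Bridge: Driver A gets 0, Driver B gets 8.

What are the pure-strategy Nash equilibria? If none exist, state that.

(Avenue, Tunnel)

For each strategy profile, look for a profitable unilateral deviation.
(Avenue, Bridge): Driver A can switch to Bridge (-4 → 2). Not NE.
(Avenue, Tunnel): Driver A gets 6, best alternative 0; Driver B gets -6, best alternative -8. No profitable deviation — NE.
(Bridge, Bridge): Driver B can switch to Tunnel (2 → 6). Not NE.
(Bridge, Tunnel): Driver A can switch to Avenue (-2 → 6). Not NE.
(Tunnel, Bridge): Driver A can switch to Bridge (0 → 2). Not NE.
(Tunnel, Tunnel): Driver A can switch to Avenue (0 → 6). Not NE.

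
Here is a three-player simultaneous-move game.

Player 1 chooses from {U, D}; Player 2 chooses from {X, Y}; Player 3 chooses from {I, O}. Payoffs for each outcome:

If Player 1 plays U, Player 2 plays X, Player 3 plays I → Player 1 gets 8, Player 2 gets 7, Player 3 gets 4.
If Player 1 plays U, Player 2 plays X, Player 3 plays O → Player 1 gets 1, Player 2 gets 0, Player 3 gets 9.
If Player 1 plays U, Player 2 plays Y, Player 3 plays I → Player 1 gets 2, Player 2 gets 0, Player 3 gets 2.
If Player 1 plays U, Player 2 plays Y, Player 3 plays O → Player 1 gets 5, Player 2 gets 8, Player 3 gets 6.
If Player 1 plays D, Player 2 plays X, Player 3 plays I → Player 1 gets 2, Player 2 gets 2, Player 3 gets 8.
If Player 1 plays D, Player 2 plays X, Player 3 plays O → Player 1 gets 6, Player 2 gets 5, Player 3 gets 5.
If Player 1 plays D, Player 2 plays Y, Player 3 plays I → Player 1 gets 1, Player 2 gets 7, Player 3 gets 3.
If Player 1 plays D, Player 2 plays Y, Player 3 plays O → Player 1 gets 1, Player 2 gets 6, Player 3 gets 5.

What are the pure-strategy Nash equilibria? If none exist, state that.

Player 1 against (X, I): payoffs 8, 2 → best response U.
Player 1 against (X, O): payoffs 1, 6 → best response D.
Player 1 against (Y, I): payoffs 2, 1 → best response U.
Player 1 against (Y, O): payoffs 5, 1 → best response U.
Player 2 against (U, I): payoffs 7, 0 → best response X.
Player 2 against (U, O): payoffs 0, 8 → best response Y.
Player 2 against (D, I): payoffs 2, 7 → best response Y.
Player 2 against (D, O): payoffs 5, 6 → best response Y.
Player 3 against (U, X): payoffs 4, 9 → best response O.
Player 3 against (U, Y): payoffs 2, 6 → best response O.
Player 3 against (D, X): payoffs 8, 5 → best response I.
Player 3 against (D, Y): payoffs 3, 5 → best response O.
Mutual best responses: (U, Y, O).

(U, Y, O)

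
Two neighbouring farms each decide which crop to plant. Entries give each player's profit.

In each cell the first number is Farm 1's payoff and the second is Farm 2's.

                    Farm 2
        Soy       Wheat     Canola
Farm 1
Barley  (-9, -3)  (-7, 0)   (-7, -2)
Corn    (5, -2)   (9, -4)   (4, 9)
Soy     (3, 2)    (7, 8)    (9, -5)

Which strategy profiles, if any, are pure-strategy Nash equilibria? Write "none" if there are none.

Check each profile: it is a Nash equilibrium iff no player can strictly gain by switching unilaterally.
(Barley, Soy): Farm 1 can switch to Corn (-9 → 5). Not NE.
(Barley, Wheat): Farm 1 can switch to Corn (-7 → 9). Not NE.
(Barley, Canola): Farm 1 can switch to Corn (-7 → 4). Not NE.
(Corn, Soy): Farm 2 can switch to Canola (-2 → 9). Not NE.
(Corn, Wheat): Farm 2 can switch to Soy (-4 → -2). Not NE.
(Corn, Canola): Farm 1 can switch to Soy (4 → 9). Not NE.
(Soy, Soy): Farm 1 can switch to Corn (3 → 5). Not NE.
(Soy, Wheat): Farm 1 can switch to Corn (7 → 9). Not NE.
(The remaining 1 profile has a profitable deviation by the same check.)

none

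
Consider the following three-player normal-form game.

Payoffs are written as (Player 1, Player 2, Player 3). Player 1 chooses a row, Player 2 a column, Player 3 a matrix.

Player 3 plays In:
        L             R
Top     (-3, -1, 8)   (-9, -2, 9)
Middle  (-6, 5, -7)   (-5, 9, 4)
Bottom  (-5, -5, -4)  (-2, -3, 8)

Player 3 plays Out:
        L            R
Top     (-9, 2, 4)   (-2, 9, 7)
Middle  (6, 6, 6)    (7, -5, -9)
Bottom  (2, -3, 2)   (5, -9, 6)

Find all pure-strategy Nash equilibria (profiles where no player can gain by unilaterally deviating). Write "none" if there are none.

(Top, L, In), (Middle, L, Out), (Bottom, R, In)

Player 1 against (L, In): payoffs -3, -6, -5 → best response Top.
Player 1 against (L, Out): payoffs -9, 6, 2 → best response Middle.
Player 1 against (R, In): payoffs -9, -5, -2 → best response Bottom.
Player 1 against (R, Out): payoffs -2, 7, 5 → best response Middle.
Player 2 against (Top, In): payoffs -1, -2 → best response L.
Player 2 against (Top, Out): payoffs 2, 9 → best response R.
Player 2 against (Middle, In): payoffs 5, 9 → best response R.
Player 2 against (Middle, Out): payoffs 6, -5 → best response L.
Player 2 against (Bottom, In): payoffs -5, -3 → best response R.
Player 2 against (Bottom, Out): payoffs -3, -9 → best response L.
Player 3 against (Top, L): payoffs 8, 4 → best response In.
Player 3 against (Top, R): payoffs 9, 7 → best response In.
Player 3 against (Middle, L): payoffs -7, 6 → best response Out.
Player 3 against (Middle, R): payoffs 4, -9 → best response In.
Player 3 against (Bottom, L): payoffs -4, 2 → best response Out.
Player 3 against (Bottom, R): payoffs 8, 6 → best response In.
Mutual best responses: (Top, L, In); (Middle, L, Out); (Bottom, R, In).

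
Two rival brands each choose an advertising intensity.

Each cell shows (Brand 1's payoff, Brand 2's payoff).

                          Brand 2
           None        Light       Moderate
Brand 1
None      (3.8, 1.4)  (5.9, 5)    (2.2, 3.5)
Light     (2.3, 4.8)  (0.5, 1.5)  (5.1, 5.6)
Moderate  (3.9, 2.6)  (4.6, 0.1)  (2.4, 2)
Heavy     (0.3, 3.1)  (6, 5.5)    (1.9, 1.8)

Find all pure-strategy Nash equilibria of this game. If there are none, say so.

The pure Nash equilibria are (Light, Moderate); (Moderate, None); (Heavy, Light).

(None, None): Brand 1 can switch to Moderate (3.8 → 3.9). Not NE.
(None, Light): Brand 1 can switch to Heavy (5.9 → 6). Not NE.
(None, Moderate): Brand 1 can switch to Light (2.2 → 5.1). Not NE.
(Light, None): Brand 1 can switch to None (2.3 → 3.8). Not NE.
(Light, Light): Brand 1 can switch to None (0.5 → 5.9). Not NE.
(Light, Moderate): Brand 1 gets 5.1, best alternative 2.4; Brand 2 gets 5.6, best alternative 4.8. No profitable deviation — NE.
(Moderate, None): Brand 1 gets 3.9, best alternative 3.8; Brand 2 gets 2.6, best alternative 2. No profitable deviation — NE.
(Moderate, Light): Brand 1 can switch to None (4.6 → 5.9). Not NE.
(Moderate, Moderate): Brand 1 can switch to Light (2.4 → 5.1). Not NE.
(Heavy, None): Brand 1 can switch to None (0.3 → 3.8). Not NE.
(Heavy, Light): Brand 1 gets 6, best alternative 5.9; Brand 2 gets 5.5, best alternative 3.1. No profitable deviation — NE.
(Heavy, Moderate): Brand 1 can switch to None (1.9 → 2.2). Not NE.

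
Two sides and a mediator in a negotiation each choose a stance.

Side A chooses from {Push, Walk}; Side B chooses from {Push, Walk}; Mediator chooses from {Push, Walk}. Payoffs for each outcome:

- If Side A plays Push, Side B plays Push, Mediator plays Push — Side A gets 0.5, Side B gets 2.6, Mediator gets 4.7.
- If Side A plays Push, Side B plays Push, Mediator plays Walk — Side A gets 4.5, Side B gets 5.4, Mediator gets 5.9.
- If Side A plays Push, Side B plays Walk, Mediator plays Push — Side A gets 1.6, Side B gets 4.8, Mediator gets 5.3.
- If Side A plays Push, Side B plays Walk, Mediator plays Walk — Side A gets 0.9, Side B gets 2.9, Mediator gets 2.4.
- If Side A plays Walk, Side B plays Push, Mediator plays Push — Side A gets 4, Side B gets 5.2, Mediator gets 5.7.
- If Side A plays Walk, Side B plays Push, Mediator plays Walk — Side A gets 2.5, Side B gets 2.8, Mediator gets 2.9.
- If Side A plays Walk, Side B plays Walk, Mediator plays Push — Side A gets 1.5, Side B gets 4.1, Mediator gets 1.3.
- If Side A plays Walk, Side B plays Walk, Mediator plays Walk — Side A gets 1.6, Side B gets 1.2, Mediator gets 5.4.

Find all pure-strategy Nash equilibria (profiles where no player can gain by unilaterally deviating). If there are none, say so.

(Push, Push, Walk), (Push, Walk, Push), (Walk, Push, Push)

Mark each player's best response to every combination of opponents' strategies; a profile where every player is best-responding is a pure Nash equilibrium.
Side A against (Push, Push): payoffs 0.5, 4 → best response Walk.
Side A against (Push, Walk): payoffs 4.5, 2.5 → best response Push.
Side A against (Walk, Push): payoffs 1.6, 1.5 → best response Push.
Side A against (Walk, Walk): payoffs 0.9, 1.6 → best response Walk.
Side B against (Push, Push): payoffs 2.6, 4.8 → best response Walk.
Side B against (Push, Walk): payoffs 5.4, 2.9 → best response Push.
Side B against (Walk, Push): payoffs 5.2, 4.1 → best response Push.
Side B against (Walk, Walk): payoffs 2.8, 1.2 → best response Push.
Mediator against (Push, Push): payoffs 4.7, 5.9 → best response Walk.
Mediator against (Push, Walk): payoffs 5.3, 2.4 → best response Push.
Mediator against (Walk, Push): payoffs 5.7, 2.9 → best response Push.
Mediator against (Walk, Walk): payoffs 1.3, 5.4 → best response Walk.
Mutual best responses: (Push, Push, Walk); (Push, Walk, Push); (Walk, Push, Push).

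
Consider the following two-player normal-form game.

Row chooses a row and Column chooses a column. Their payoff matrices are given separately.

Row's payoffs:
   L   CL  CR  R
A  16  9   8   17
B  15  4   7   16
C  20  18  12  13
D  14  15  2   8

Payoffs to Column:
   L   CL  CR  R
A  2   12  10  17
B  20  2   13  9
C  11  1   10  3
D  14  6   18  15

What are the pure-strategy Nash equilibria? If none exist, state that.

Pure-strategy Nash equilibria: (A, R); (C, L)

Row against L: payoffs 16, 15, 20, 14 → best response C.
Row against CL: payoffs 9, 4, 18, 15 → best response C.
Row against CR: payoffs 8, 7, 12, 2 → best response C.
Row against R: payoffs 17, 16, 13, 8 → best response A.
Column against A: payoffs 2, 12, 10, 17 → best response R.
Column against B: payoffs 20, 2, 13, 9 → best response L.
Column against C: payoffs 11, 1, 10, 3 → best response L.
Column against D: payoffs 14, 6, 18, 15 → best response CR.
Mutual best responses: (A, R); (C, L).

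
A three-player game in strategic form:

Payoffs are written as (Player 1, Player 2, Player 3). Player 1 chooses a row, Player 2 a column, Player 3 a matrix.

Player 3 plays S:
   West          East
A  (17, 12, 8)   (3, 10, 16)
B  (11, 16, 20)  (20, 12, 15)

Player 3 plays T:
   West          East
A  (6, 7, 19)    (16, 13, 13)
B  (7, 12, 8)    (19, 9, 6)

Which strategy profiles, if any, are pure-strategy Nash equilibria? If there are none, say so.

(A, West, S): Player 3 can switch to T (8 → 19). Not NE.
(A, West, T): Player 1 can switch to B (6 → 7). Not NE.
(A, East, S): Player 1 can switch to B (3 → 20). Not NE.
(A, East, T): Player 1 can switch to B (16 → 19). Not NE.
(B, West, S): Player 1 can switch to A (11 → 17). Not NE.
(B, West, T): Player 3 can switch to S (8 → 20). Not NE.
(B, East, S): Player 2 can switch to West (12 → 16). Not NE.
(B, East, T): Player 2 can switch to West (9 → 12). Not NE.

none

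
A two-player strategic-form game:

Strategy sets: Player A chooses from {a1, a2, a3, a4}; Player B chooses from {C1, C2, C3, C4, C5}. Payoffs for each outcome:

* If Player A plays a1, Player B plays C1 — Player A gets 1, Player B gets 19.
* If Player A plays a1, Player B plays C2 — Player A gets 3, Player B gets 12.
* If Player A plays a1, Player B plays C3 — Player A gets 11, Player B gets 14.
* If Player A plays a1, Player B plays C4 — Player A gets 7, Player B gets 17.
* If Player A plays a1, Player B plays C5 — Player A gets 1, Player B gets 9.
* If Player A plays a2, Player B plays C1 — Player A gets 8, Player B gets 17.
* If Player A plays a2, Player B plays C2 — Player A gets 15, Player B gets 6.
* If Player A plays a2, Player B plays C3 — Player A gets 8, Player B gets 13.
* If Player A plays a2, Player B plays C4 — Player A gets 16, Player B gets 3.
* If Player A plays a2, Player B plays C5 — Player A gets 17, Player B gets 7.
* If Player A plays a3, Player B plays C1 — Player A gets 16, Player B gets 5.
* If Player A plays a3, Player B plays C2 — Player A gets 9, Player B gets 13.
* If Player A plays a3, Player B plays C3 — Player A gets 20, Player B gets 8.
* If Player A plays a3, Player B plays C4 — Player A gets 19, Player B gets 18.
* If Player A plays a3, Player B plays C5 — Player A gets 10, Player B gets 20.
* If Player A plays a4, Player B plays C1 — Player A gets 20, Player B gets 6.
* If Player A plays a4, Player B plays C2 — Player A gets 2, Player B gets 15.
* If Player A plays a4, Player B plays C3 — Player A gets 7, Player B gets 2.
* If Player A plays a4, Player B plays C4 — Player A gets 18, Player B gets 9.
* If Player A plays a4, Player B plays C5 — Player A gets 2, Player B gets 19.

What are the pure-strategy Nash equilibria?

No pure-strategy Nash equilibrium.

Mark each player's best response to every combination of opponents' strategies; a profile where every player is best-responding is a pure Nash equilibrium.
Player A against C1: payoffs 1, 8, 16, 20 → best response a4.
Player A against C2: payoffs 3, 15, 9, 2 → best response a2.
Player A against C3: payoffs 11, 8, 20, 7 → best response a3.
Player A against C4: payoffs 7, 16, 19, 18 → best response a3.
Player A against C5: payoffs 1, 17, 10, 2 → best response a2.
Player B against a1: payoffs 19, 12, 14, 17, 9 → best response C1.
Player B against a2: payoffs 17, 6, 13, 3, 7 → best response C1.
Player B against a3: payoffs 5, 13, 8, 18, 20 → best response C5.
Player B against a4: payoffs 6, 15, 2, 9, 19 → best response C5.
No profile is a mutual best response for all players.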